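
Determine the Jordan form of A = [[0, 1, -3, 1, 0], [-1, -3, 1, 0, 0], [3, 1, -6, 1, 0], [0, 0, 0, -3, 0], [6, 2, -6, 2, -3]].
The characteristic polynomial is det(xI - A) = (x + 3)^5, so the eigenvalues are -3 (algebraic multiplicity 5).

For λ = -3: rank(A + 3I) = 2, rank((A + 3I)^2) = 1, rank((A + 3I)^3) = 0. The eigenspace has dimension 5 - 2 = 3, so there are 3 Jordan blocks; the rank sequence gives block sizes [3, 1, 1].

Assembling the blocks gives the Jordan form J above.

J = [[-3, 1, 0, 0, 0], [0, -3, 1, 0, 0], [0, 0, -3, 0, 0], [0, 0, 0, -3, 0], [0, 0, 0, 0, -3]]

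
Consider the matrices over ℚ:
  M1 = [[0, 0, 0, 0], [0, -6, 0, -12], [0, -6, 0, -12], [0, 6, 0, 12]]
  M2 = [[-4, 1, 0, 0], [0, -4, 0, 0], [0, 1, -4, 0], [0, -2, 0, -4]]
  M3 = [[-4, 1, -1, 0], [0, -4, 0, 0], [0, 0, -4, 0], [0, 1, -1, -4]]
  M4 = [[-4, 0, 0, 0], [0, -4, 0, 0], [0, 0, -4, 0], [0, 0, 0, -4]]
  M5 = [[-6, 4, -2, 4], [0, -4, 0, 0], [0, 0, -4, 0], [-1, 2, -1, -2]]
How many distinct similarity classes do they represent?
3 classes: {M1}, {M2, M3, M5}, {M4}

Characteristic polynomials: χ_{M1} = x^3(x - 6), χ_{M2} = (x + 4)^4, χ_{M3} = (x + 4)^4, χ_{M4} = (x + 4)^4, χ_{M5} = (x + 4)^4.

{M1}: invariant factors x, x, x(x - 6).

{M2, M3, M5}: invariant factors x + 4, x + 4, (x + 4)^2.

{M4}: invariant factors x + 4, x + 4, x + 4, x + 4.

Matrices are similar if and only if their invariant-factor lists agree; the partition into similarity classes is {M1}, {M2, M3, M5}, {M4}.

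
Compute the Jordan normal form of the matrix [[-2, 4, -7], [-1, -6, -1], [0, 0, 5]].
The characteristic polynomial is det(xI - A) = (x - 5)(x + 4)^2, so the eigenvalues are -4 (algebraic multiplicity 2), 5 (algebraic multiplicity 1).

For λ = -4: rank(A + 4I) = 2, rank((A + 4I)^2) = 1. The eigenspace has dimension 3 - 2 = 1, so there is 1 Jordan block; the rank sequence gives block sizes [2].

For λ = 5: algebraic multiplicity 1 gives one 1×1 block.

Assembling the blocks gives the Jordan form J above.

J = [[-4, 1, 0], [0, -4, 0], [0, 0, 5]]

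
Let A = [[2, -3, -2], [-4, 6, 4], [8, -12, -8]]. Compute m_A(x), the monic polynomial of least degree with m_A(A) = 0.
m_A(x) = x^2

The characteristic polynomial factors as x^3. The minimal polynomial is ∏(x - λ)^{k_λ} where k_λ is the size of the largest Jordan block at λ.

For λ = 0: rank(A) = 1, and the largest Jordan block has size 2 (the smallest k with rank(A^k) = rank(A^(k+1))).

So m_A(x) = x^2.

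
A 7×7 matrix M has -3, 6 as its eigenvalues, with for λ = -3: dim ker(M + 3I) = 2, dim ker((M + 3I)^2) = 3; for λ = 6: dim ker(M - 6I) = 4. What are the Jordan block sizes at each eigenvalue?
Jordan blocks: (-3, 2), (-3, 1), (6, 1), (6, 1), (6, 1), (6, 1)

λ = -3: successive nullity increments [2, 1] count blocks of size ≥ k; block sizes are [2, 1].
λ = 6: successive nullity increments [4] count blocks of size ≥ k; block sizes are [1, 1, 1, 1].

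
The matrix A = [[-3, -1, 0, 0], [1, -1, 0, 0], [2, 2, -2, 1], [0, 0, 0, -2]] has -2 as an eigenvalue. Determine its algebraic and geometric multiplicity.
The characteristic polynomial is (x + 2)^4, so the factor x + 2 appears with exponent 4: the algebraic multiplicity is 4.

rank(A + 2I) = 2, so the eigenspace has dimension 4 - 2 = 2: the geometric multiplicity is 2.

Since 2 < 4, A is not diagonalizable.

algebraic multiplicity 4, geometric multiplicity 2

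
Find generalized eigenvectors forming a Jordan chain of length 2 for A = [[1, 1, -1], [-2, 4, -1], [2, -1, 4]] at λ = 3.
v_1 = [[-1, 0, 1]]^T, v_2 = [[1, 1, -1]]^T

We seek v_1 ∈ ker((A - 3I)^2) \ ker(A - 3I), then set v_{i+1} = (A - 3I) v_i.

One such chain is v_1 = [[-1, 0, 1]]^T, v_2 = [[1, 1, -1]]^T. Check: (A - 3I) v_2 = [[0, 0, 0]]^T = 0.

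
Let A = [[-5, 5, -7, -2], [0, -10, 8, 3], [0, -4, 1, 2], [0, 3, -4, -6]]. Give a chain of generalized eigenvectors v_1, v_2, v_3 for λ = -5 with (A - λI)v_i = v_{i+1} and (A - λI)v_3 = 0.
v_1 = [[0, 0, 0, 1]]^T, v_2 = [[-2, 3, 2, -1]]^T, v_3 = [[3, -2, -2, 2]]^T

We seek v_1 ∈ ker((A + 5I)^3) \ ker((A + 5I)^2), then set v_{i+1} = (A + 5I) v_i.

One such chain is v_1 = [[0, 0, 0, 1]]^T, v_2 = [[-2, 3, 2, -1]]^T, v_3 = [[3, -2, -2, 2]]^T. Check: (A + 5I) v_3 = [[0, 0, 0, 0]]^T = 0.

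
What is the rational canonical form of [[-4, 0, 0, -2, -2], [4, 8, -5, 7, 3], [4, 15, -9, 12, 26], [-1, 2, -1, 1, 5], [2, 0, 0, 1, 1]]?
The invariant factors of A (the non-unit diagonal entries of the Smith normal form of xI - A over ℚ[x]) are x(x + 1)(x + 5)(x^2 - 3x + 6), each dividing the next. The characteristic polynomial is their product, x(x + 1)(x + 5)(x^2 - 3x + 6).

The rational canonical form is the block-diagonal matrix of companion matrices C(f_i):
R = [[0, 0, 0, 0, 0], [1, 0, 0, 0, -30], [0, 1, 0, 0, -21], [0, 0, 1, 0, 7], [0, 0, 0, 1, -3]].

Note the characteristic polynomial does not split into linear factors over ℚ, so A has no Jordan form over ℚ; the rational canonical form exists over any field.

R = [[0, 0, 0, 0, 0], [1, 0, 0, 0, -30], [0, 1, 0, 0, -21], [0, 0, 1, 0, 7], [0, 0, 0, 1, -3]]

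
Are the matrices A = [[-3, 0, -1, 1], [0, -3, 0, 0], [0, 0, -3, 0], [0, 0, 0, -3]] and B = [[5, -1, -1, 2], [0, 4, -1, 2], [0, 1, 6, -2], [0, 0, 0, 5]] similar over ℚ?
trace(A) = -12 but trace(B) = 20. The trace is a similarity invariant, so A and B are not similar.

No.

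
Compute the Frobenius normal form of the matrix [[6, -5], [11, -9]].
The invariant factors of A (the non-unit diagonal entries of the Smith normal form of xI - A over ℚ[x]) are x^2 + 3x + 1, each dividing the next. The characteristic polynomial is their product, x^2 + 3x + 1.

The rational canonical form is the block-diagonal matrix of companion matrices C(f_i):
R = [[0, -1], [1, -3]].

Note the characteristic polynomial does not split into linear factors over ℚ, so A has no Jordan form over ℚ; the rational canonical form exists over any field.

R = [[0, -1], [1, -3]]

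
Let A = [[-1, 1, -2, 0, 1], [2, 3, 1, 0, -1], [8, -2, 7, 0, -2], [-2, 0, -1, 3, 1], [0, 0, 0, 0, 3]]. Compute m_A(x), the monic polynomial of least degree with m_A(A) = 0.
The characteristic polynomial factors as (x - 3)^5. The minimal polynomial is ∏(x - λ)^{k_λ} where k_λ is the size of the largest Jordan block at λ.

For λ = 3: rank(A - 3I) = 2, and the largest Jordan block has size 3 (the smallest k with rank((A - 3I)^k) = rank((A - 3I)^(k+1))).

So m_A(x) = (x - 3)^3.

m_A(x) = (x - 3)^3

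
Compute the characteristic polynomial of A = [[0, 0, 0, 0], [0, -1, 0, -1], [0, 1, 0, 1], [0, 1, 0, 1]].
χ_A(x) = x^4

xI - A = [[x, 0, 0, 0], [0, x + 1, 0, 1], [0, -1, x, -1], [0, -1, 0, x - 1]].

Expanding det(xI - A) along the first row:
det(xI - A) = + (x)·det([[x + 1, 0, 1], [-1, x, -1], [-1, 0, x - 1]]) - (0)·det([[0, 0, 1], [0, x, -1], [0, 0, x - 1]]) + (0)·det([[0, x + 1, 1], [0, -1, -1], [0, -1, x - 1]]) - (0)·det([[0, x + 1, 0], [0, -1, x], [0, -1, 0]]).

Evaluating gives χ_A(x) = x^4.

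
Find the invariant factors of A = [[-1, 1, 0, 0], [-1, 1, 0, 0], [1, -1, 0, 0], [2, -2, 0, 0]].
x, x, x^2

The Jordan structure of A has elementary divisors x^2, x, x. Arranging the block sizes at each eigenvalue in decreasing order and taking row products gives the invariant factors.

Invariant factors (smallest first, each dividing the next): x, x, x^2.

Check: the last factor x^2 is the minimal polynomial, and the product x^4 is the characteristic polynomial.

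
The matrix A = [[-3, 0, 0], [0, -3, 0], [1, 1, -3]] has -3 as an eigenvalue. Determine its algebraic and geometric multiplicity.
algebraic multiplicity 3, geometric multiplicity 2

The characteristic polynomial is (x + 3)^3, so the factor x + 3 appears with exponent 3: the algebraic multiplicity is 3.

rank(A + 3I) = 1, so the eigenspace has dimension 3 - 1 = 2: the geometric multiplicity is 2.

Since 2 < 3, A is not diagonalizable.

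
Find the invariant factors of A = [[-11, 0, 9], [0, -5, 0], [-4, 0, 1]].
The Jordan structure of A has elementary divisors (x + 5)^2, (x + 5). Arranging the block sizes at each eigenvalue in decreasing order and taking row products gives the invariant factors.

Invariant factors (smallest first, each dividing the next): x + 5, (x + 5)^2.

Check: the last factor (x + 5)^2 is the minimal polynomial, and the product (x + 5)^3 is the characteristic polynomial.

x + 5, (x + 5)^2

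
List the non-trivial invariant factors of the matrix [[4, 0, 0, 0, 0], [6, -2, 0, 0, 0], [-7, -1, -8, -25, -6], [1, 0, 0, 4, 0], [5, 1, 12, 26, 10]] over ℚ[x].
The Jordan structure of A has elementary divisors (x + 2)^2, (x - 4)^3. Arranging the block sizes at each eigenvalue in decreasing order and taking row products gives the invariant factors.

Invariant factors (smallest first, each dividing the next): (x - 4)^3(x + 2)^2.

Check: the last factor (x - 4)^3(x + 2)^2 is the minimal polynomial, and the product (x - 4)^3(x + 2)^2 is the characteristic polynomial.

(x - 4)^3(x + 2)^2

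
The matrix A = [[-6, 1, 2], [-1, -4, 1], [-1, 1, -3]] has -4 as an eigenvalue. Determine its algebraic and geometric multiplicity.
The characteristic polynomial is (x + 4)^2(x + 5), so the factor x + 4 appears with exponent 2: the algebraic multiplicity is 2.

rank(A + 4I) = 2, so the eigenspace has dimension 3 - 2 = 1: the geometric multiplicity is 1.

Since 1 < 2, A is not diagonalizable.

algebraic multiplicity 2, geometric multiplicity 1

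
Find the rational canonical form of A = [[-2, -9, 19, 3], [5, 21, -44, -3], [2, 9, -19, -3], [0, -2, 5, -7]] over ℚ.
R = [[0, 0, 0, 0], [1, 0, 0, 12], [0, 1, 0, -9], [0, 0, 1, -7]]

The invariant factors of A (the non-unit diagonal entries of the Smith normal form of xI - A over ℚ[x]) are x(x + 4)(x^2 + 3x - 3), each dividing the next. The characteristic polynomial is their product, x(x + 4)(x^2 + 3x - 3).

The rational canonical form is the block-diagonal matrix of companion matrices C(f_i):
R = [[0, 0, 0, 0], [1, 0, 0, 12], [0, 1, 0, -9], [0, 0, 1, -7]].

Note the characteristic polynomial does not split into linear factors over ℚ, so A has no Jordan form over ℚ; the rational canonical form exists over any field.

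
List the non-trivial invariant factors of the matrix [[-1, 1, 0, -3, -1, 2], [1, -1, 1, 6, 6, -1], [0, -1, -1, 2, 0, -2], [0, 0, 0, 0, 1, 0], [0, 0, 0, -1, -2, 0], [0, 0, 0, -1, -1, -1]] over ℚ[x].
The Jordan structure of A has elementary divisors (x + 1)^3, (x + 1)^2, (x + 1). Arranging the block sizes at each eigenvalue in decreasing order and taking row products gives the invariant factors.

Invariant factors (smallest first, each dividing the next): x + 1, (x + 1)^2, (x + 1)^3.

Check: the last factor (x + 1)^3 is the minimal polynomial, and the product (x + 1)^6 is the characteristic polynomial.

x + 1, (x + 1)^2, (x + 1)^3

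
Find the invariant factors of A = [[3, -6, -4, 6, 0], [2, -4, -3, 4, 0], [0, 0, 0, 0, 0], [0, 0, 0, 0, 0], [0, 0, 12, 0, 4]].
The Jordan structure of A has elementary divisors (x + 1), x^2, x, (x - 4). Arranging the block sizes at each eigenvalue in decreasing order and taking row products gives the invariant factors.

Invariant factors (smallest first, each dividing the next): x, x^2(x - 4)(x + 1).

Check: the last factor x^2(x - 4)(x + 1) is the minimal polynomial, and the product x^3(x - 4)(x + 1) is the characteristic polynomial.

x, x^2(x - 4)(x + 1)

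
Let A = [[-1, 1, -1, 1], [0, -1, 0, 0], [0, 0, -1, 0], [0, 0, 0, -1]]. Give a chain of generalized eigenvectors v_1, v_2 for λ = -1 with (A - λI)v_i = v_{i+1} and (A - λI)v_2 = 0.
We seek v_1 ∈ ker((A + I)^2) \ ker(A + I), then set v_{i+1} = (A + I) v_i.

One such chain is v_1 = [[-2, 1, 0, 0]]^T, v_2 = [[1, 0, 0, 0]]^T. Check: (A + I) v_2 = [[0, 0, 0, 0]]^T = 0.

v_1 = [[-2, 1, 0, 0]]^T, v_2 = [[1, 0, 0, 0]]^T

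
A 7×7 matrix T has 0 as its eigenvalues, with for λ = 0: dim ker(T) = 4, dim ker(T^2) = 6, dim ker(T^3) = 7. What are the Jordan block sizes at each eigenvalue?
Jordan blocks: (0, 3), (0, 2), (0, 1), (0, 1)

λ = 0: successive nullity increments [4, 2, 1] count blocks of size ≥ k; block sizes are [3, 2, 1, 1].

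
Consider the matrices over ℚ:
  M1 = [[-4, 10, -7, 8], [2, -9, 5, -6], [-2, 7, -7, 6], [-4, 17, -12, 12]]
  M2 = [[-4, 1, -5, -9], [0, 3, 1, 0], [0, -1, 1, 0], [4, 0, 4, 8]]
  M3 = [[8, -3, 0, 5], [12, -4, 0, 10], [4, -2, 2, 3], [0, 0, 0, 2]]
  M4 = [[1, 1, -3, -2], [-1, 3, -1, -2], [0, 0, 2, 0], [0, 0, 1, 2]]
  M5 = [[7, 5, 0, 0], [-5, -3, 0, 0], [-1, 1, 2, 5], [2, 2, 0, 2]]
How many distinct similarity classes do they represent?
2 classes: {M1}, {M2, M3, M4, M5}

Characteristic polynomials: χ_{M1} = (x + 2)^4, χ_{M2} = (x - 2)^4, χ_{M3} = (x - 2)^4, χ_{M4} = (x - 2)^4, χ_{M5} = (x - 2)^4.

{M1}: invariant factors x + 2, (x + 2)^3.

{M2, M3, M4, M5}: invariant factors (x - 2)^2, (x - 2)^2.

Matrices are similar if and only if their invariant-factor lists agree; the partition into similarity classes is {M1}, {M2, M3, M4, M5}.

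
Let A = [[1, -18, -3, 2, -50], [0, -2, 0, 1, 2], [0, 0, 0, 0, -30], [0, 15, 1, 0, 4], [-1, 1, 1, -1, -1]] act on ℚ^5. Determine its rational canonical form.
The invariant factors of A (the non-unit diagonal entries of the Smith normal form of xI - A over ℚ[x]) are (x - 3)(x + 5), (x - 3)(x - 2)(x + 5), each dividing the next. The characteristic polynomial is their product, (x - 3)^2(x - 2)(x + 5)^2.

The rational canonical form is the block-diagonal matrix of companion matrices C(f_i):
R = [[0, 15, 0, 0, 0], [1, -2, 0, 0, 0], [0, 0, 0, 0, -30], [0, 0, 1, 0, 19], [0, 0, 0, 1, 0]].

R = [[0, 15, 0, 0, 0], [1, -2, 0, 0, 0], [0, 0, 0, 0, -30], [0, 0, 1, 0, 19], [0, 0, 0, 1, 0]]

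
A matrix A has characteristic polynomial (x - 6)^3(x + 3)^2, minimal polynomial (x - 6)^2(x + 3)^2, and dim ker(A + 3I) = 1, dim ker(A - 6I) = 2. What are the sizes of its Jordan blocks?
Jordan blocks: (-3, 2), (6, 2), (6, 1)

λ = -3: algebraic multiplicity 2 (exponent in χ_A), largest block size 2 (exponent in m_A), 1 block (geometric multiplicity). This forces block sizes [2].
λ = 6: algebraic multiplicity 3 (exponent in χ_A), largest block size 2 (exponent in m_A), 2 blocks (geometric multiplicity). These force block sizes [2, 1].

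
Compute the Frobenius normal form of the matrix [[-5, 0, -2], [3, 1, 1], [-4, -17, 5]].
R = [[0, 0, -16], [1, 0, 16], [0, 1, 1]]

The invariant factors of A (the non-unit diagonal entries of the Smith normal form of xI - A over ℚ[x]) are (x - 4)(x - 1)(x + 4), each dividing the next. The characteristic polynomial is their product, (x - 4)(x - 1)(x + 4).

The rational canonical form is the block-diagonal matrix of companion matrices C(f_i):
R = [[0, 0, -16], [1, 0, 16], [0, 1, 1]].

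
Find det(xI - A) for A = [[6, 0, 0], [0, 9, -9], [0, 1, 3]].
xI - A = [[x - 6, 0, 0], [0, x - 9, 9], [0, -1, x - 3]].

Expanding det(xI - A) along the first row:
det(xI - A) = + (x - 6)·det([[x - 9, 9], [-1, x - 3]]) - (0)·det([[0, 9], [0, x - 3]]) + (0)·det([[0, x - 9], [0, -1]]).

Evaluating gives χ_A(x) = x^3 - 18x^2 + 108x - 216 = (x - 6)^3.

χ_A(x) = (x - 6)^3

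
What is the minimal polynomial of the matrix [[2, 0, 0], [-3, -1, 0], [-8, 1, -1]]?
m_A(x) = (x - 2)(x + 1)^2

The characteristic polynomial factors as (x - 2)(x + 1)^2. The minimal polynomial is ∏(x - λ)^{k_λ} where k_λ is the size of the largest Jordan block at λ.

For λ = -1: rank(A + I) = 2, and the largest Jordan block has size 2 (the smallest k with rank((A + I)^k) = rank((A + I)^(k+1))).
For λ = 2: rank(A - 2I) = 2, and the largest Jordan block has size 1 (the smallest k with rank((A - 2I)^k) = rank((A - 2I)^(k+1))).

So m_A(x) = (x - 2)(x + 1)^2.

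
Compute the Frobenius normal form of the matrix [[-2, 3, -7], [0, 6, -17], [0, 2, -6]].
R = [[0, 0, 4], [1, 0, 2], [0, 1, -2]]

The invariant factors of A (the non-unit diagonal entries of the Smith normal form of xI - A over ℚ[x]) are (x + 2)(x^2 - 2), each dividing the next. The characteristic polynomial is their product, (x + 2)(x^2 - 2).

The rational canonical form is the block-diagonal matrix of companion matrices C(f_i):
R = [[0, 0, 4], [1, 0, 2], [0, 1, -2]].

Note the characteristic polynomial does not split into linear factors over ℚ, so A has no Jordan form over ℚ; the rational canonical form exists over any field.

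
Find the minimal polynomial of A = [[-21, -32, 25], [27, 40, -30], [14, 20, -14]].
The characteristic polynomial factors as (x - 2)^2(x - 1). The minimal polynomial is ∏(x - λ)^{k_λ} where k_λ is the size of the largest Jordan block at λ.

For λ = 1: rank(A - I) = 2, and the largest Jordan block has size 1 (the smallest k with rank((A - I)^k) = rank((A - I)^(k+1))).
For λ = 2: rank(A - 2I) = 2, and the largest Jordan block has size 2 (the smallest k with rank((A - 2I)^k) = rank((A - 2I)^(k+1))).

So m_A(x) = (x - 2)^2(x - 1).

m_A(x) = (x - 2)^2(x - 1)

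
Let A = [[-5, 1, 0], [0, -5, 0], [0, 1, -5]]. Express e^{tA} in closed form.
A has Jordan form J = [[-5, 1, 0], [0, -5, 0], [0, 0, -5]] with A = PJP^{-1}, so e^{tA} = P e^{tJ} P^{-1}.

For a Jordan block J_k(λ), e^{tJ_k(λ)} = e^{λt} · (I + tN + t^2 N^2/2! + ... + t^{k-1} N^{k-1}/(k-1)!) where N is the nilpotent superdiagonal part.

Assembling the blocks and conjugating back gives the entries of e^{tA} as shown above.

e^{tA} = [[e^{-5*t}, t*e^{-5*t}, 0], [0, e^{-5*t}, 0], [0, t*e^{-5*t}, e^{-5*t}]]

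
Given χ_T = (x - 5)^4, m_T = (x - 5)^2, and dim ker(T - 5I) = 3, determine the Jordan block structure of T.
Jordan blocks: (5, 2), (5, 1), (5, 1)

λ = 5: algebraic multiplicity 4 (exponent in χ_T), largest block size 2 (exponent in m_T), 3 blocks (geometric multiplicity). These force block sizes [2, 1, 1].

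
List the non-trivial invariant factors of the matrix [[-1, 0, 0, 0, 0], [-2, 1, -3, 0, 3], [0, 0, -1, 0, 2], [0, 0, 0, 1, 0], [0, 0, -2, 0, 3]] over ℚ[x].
x - 1, x - 1, (x - 1)^2(x + 1)

The Jordan structure of A has elementary divisors (x + 1), (x - 1)^2, (x - 1), (x - 1). Arranging the block sizes at each eigenvalue in decreasing order and taking row products gives the invariant factors.

Invariant factors (smallest first, each dividing the next): x - 1, x - 1, (x - 1)^2(x + 1).

Check: the last factor (x - 1)^2(x + 1) is the minimal polynomial, and the product (x - 1)^4(x + 1) is the characteristic polynomial.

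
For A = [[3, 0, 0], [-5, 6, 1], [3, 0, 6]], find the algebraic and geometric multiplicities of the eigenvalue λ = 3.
algebraic multiplicity 1, geometric multiplicity 1

The characteristic polynomial is (x - 6)^2(x - 3), so the factor x - 3 appears with exponent 1: the algebraic multiplicity is 1.

rank(A - 3I) = 2, so the eigenspace has dimension 3 - 2 = 1: the geometric multiplicity is 1.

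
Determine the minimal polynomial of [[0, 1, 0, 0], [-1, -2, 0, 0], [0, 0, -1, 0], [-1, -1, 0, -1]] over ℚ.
The characteristic polynomial factors as (x + 1)^4. The minimal polynomial is ∏(x - λ)^{k_λ} where k_λ is the size of the largest Jordan block at λ.

For λ = -1: rank(A + I) = 1, and the largest Jordan block has size 2 (the smallest k with rank((A + I)^k) = rank((A + I)^(k+1))).

So m_A(x) = (x + 1)^2.

m_A(x) = (x + 1)^2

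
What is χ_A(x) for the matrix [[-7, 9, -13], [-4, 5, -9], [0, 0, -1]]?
xI - A = [[x + 7, -9, 13], [4, x - 5, 9], [0, 0, x + 1]].

Expanding det(xI - A) along the first row:
det(xI - A) = + (x + 7)·det([[x - 5, 9], [0, x + 1]]) - (-9)·det([[4, 9], [0, x + 1]]) + (13)·det([[4, x - 5], [0, 0]]).

Evaluating gives χ_A(x) = x^3 + 3x^2 + 3x + 1 = (x + 1)^3.

χ_A(x) = (x + 1)^3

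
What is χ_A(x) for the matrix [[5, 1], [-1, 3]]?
xI - A = [[x - 5, -1], [1, x - 3]].

Expanding det(xI - A) along the first row:
det(xI - A) = + (x - 5)·det([[x - 3]]) - (-1)·det([[1]]).

Evaluating gives χ_A(x) = x^2 - 8x + 16 = (x - 4)^2.

χ_A(x) = (x - 4)^2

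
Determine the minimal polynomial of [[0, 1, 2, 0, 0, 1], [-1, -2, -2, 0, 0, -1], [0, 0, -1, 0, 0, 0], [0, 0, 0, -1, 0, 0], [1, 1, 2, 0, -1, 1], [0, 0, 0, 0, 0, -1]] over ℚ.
The characteristic polynomial factors as (x + 1)^6. The minimal polynomial is ∏(x - λ)^{k_λ} where k_λ is the size of the largest Jordan block at λ.

For λ = -1: rank(A + I) = 1, and the largest Jordan block has size 2 (the smallest k with rank((A + I)^k) = rank((A + I)^(k+1))).

So m_A(x) = (x + 1)^2.

m_A(x) = (x + 1)^2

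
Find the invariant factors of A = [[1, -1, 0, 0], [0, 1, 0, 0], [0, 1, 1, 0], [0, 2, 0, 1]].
The Jordan structure of A has elementary divisors (x - 1)^2, (x - 1), (x - 1). Arranging the block sizes at each eigenvalue in decreasing order and taking row products gives the invariant factors.

Invariant factors (smallest first, each dividing the next): x - 1, x - 1, (x - 1)^2.

Check: the last factor (x - 1)^2 is the minimal polynomial, and the product (x - 1)^4 is the characteristic polynomial.

x - 1, x - 1, (x - 1)^2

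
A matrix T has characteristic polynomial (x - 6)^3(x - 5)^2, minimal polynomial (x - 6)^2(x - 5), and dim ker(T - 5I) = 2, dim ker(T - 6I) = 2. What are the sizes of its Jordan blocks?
Jordan blocks: (5, 1), (5, 1), (6, 2), (6, 1)

λ = 5: algebraic multiplicity 2 (exponent in χ_T), largest block size 1 (exponent in m_T), 2 blocks (geometric multiplicity). These force block sizes [1, 1].
λ = 6: algebraic multiplicity 3 (exponent in χ_T), largest block size 2 (exponent in m_T), 2 blocks (geometric multiplicity). These force block sizes [2, 1].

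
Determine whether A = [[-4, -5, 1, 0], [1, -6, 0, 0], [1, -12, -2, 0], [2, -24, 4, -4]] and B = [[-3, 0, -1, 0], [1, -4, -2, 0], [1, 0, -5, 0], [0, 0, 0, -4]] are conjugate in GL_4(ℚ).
Yes.

Two matrices over a field are similar if and only if they have the same invariant factors.

Both A and B have characteristic polynomial (x + 4)^4 and minimal polynomial (x + 4)^3. Computing further, both have invariant factors x + 4, (x + 4)^3. Hence A and B are similar.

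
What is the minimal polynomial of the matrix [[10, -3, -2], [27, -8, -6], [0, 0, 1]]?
The characteristic polynomial factors as (x - 1)^3. The minimal polynomial is ∏(x - λ)^{k_λ} where k_λ is the size of the largest Jordan block at λ.

For λ = 1: rank(A - I) = 1, and the largest Jordan block has size 2 (the smallest k with rank((A - I)^k) = rank((A - I)^(k+1))).

So m_A(x) = (x - 1)^2.

m_A(x) = (x - 1)^2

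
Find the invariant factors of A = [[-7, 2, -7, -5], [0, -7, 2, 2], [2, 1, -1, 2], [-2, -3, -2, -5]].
(x + 5)^2, (x + 5)^2

The Jordan structure of A has elementary divisors (x + 5)^2, (x + 5)^2. Arranging the block sizes at each eigenvalue in decreasing order and taking row products gives the invariant factors.

Invariant factors (smallest first, each dividing the next): (x + 5)^2, (x + 5)^2.

Check: the last factor (x + 5)^2 is the minimal polynomial, and the product (x + 5)^4 is the characteristic polynomial.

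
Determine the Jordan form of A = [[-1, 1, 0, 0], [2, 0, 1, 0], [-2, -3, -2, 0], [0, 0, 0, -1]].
The characteristic polynomial is det(xI - A) = (x + 1)^4, so the eigenvalues are -1 (algebraic multiplicity 4).

For λ = -1: rank(A + I) = 2, rank((A + I)^2) = 1, rank((A + I)^3) = 0. The eigenspace has dimension 4 - 2 = 2, so there are 2 Jordan blocks; the rank sequence gives block sizes [3, 1].

Assembling the blocks gives the Jordan form J above.

J = [[-1, 1, 0, 0], [0, -1, 1, 0], [0, 0, -1, 0], [0, 0, 0, -1]]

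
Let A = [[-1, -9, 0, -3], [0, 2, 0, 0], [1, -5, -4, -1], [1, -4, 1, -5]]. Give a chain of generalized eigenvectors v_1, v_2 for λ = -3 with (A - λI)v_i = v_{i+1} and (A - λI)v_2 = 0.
We seek v_1 ∈ ker((A + 3I)^2) \ ker(A + 3I), then set v_{i+1} = (A + 3I) v_i.

One such chain is v_1 = [[3, 0, 1, 3]]^T, v_2 = [[-3, 0, -1, -2]]^T. Check: (A + 3I) v_2 = [[0, 0, 0, 0]]^T = 0.

v_1 = [[3, 0, 1, 3]]^T, v_2 = [[-3, 0, -1, -2]]^T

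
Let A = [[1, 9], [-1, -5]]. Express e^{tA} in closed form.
e^{tA} = [[(3*t + 1)*e^{-2*t}, 9*t*e^{-2*t}], [-t*e^{-2*t}, (1 - 3*t)*e^{-2*t}]]

A has Jordan form J = [[-2, 1], [0, -2]] with A = PJP^{-1}, so e^{tA} = P e^{tJ} P^{-1}.

For a Jordan block J_k(λ), e^{tJ_k(λ)} = e^{λt} · (I + tN + t^2 N^2/2! + ... + t^{k-1} N^{k-1}/(k-1)!) where N is the nilpotent superdiagonal part.

Assembling the blocks and conjugating back gives the entries of e^{tA} as shown above.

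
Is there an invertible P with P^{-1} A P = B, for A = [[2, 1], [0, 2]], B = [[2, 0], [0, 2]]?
No.

Both have characteristic polynomial (x - 2)^2, but the minimal polynomial of A is (x - 2)^2 while the minimal polynomial of B is x - 2. The minimal polynomial is a similarity invariant, so A and B are not similar.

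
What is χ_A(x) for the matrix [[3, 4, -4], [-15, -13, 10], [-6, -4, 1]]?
xI - A = [[x - 3, -4, 4], [15, x + 13, -10], [6, 4, x - 1]].

Expanding det(xI - A) along the first row:
det(xI - A) = + (x - 3)·det([[x + 13, -10], [4, x - 1]]) - (-4)·det([[15, -10], [6, x - 1]]) + (4)·det([[15, x + 13], [6, 4]]).

Evaluating gives χ_A(x) = x^3 + 9x^2 + 27x + 27 = (x + 3)^3.

χ_A(x) = (x + 3)^3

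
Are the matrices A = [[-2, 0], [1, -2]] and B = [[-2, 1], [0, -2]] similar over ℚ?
Two matrices over a field are similar if and only if they have the same invariant factors.

Both A and B have characteristic polynomial (x + 2)^2 and minimal polynomial (x + 2)^2. Computing further, both have invariant factors (x + 2)^2. Hence A and B are similar.

Yes.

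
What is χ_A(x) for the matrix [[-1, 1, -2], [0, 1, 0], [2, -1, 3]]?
χ_A(x) = (x - 1)^3

xI - A = [[x + 1, -1, 2], [0, x - 1, 0], [-2, 1, x - 3]].

Expanding det(xI - A) along the first row:
det(xI - A) = + (x + 1)·det([[x - 1, 0], [1, x - 3]]) - (-1)·det([[0, 0], [-2, x - 3]]) + (2)·det([[0, x - 1], [-2, 1]]).

Evaluating gives χ_A(x) = x^3 - 3x^2 + 3x - 1 = (x - 1)^3.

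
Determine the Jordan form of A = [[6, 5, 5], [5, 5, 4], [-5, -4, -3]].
The characteristic polynomial is det(xI - A) = (x - 6)(x - 1)^2, so the eigenvalues are 1 (algebraic multiplicity 2), 6 (algebraic multiplicity 1).

For λ = 1: rank(A - I) = 2, rank((A - I)^2) = 1. The eigenspace has dimension 3 - 2 = 1, so there is 1 Jordan block; the rank sequence gives block sizes [2].

For λ = 6: algebraic multiplicity 1 gives one 1×1 block.

Assembling the blocks gives the Jordan form J above.

J = [[1, 1, 0], [0, 1, 0], [0, 0, 6]]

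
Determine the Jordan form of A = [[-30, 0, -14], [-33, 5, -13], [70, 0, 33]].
J = [[-2, 0, 0], [0, 5, 1], [0, 0, 5]]

The characteristic polynomial is det(xI - A) = (x - 5)^2(x + 2), so the eigenvalues are -2 (algebraic multiplicity 1), 5 (algebraic multiplicity 2).

For λ = -2: algebraic multiplicity 1 gives one 1×1 block.

For λ = 5: rank(A - 5I) = 2, rank((A - 5I)^2) = 1. The eigenspace has dimension 3 - 2 = 1, so there is 1 Jordan block; the rank sequence gives block sizes [2].

Assembling the blocks gives the Jordan form J above.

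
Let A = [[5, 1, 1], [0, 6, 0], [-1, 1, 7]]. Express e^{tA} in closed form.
e^{tA} = [[(1 - t)*e^{6*t}, t*e^{6*t}, t*e^{6*t}], [0, e^{6*t}, 0], [-t*e^{6*t}, t*e^{6*t}, (t + 1)*e^{6*t}]]

A has Jordan form J = [[6, 1, 0], [0, 6, 0], [0, 0, 6]] with A = PJP^{-1}, so e^{tA} = P e^{tJ} P^{-1}.

For a Jordan block J_k(λ), e^{tJ_k(λ)} = e^{λt} · (I + tN + t^2 N^2/2! + ... + t^{k-1} N^{k-1}/(k-1)!) where N is the nilpotent superdiagonal part.

Assembling the blocks and conjugating back gives the entries of e^{tA} as shown above.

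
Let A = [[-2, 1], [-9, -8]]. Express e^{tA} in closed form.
e^{tA} = [[(3*t + 1)*e^{-5*t}, t*e^{-5*t}], [-9*t*e^{-5*t}, (1 - 3*t)*e^{-5*t}]]

A has Jordan form J = [[-5, 1], [0, -5]] with A = PJP^{-1}, so e^{tA} = P e^{tJ} P^{-1}.

For a Jordan block J_k(λ), e^{tJ_k(λ)} = e^{λt} · (I + tN + t^2 N^2/2! + ... + t^{k-1} N^{k-1}/(k-1)!) where N is the nilpotent superdiagonal part.

Assembling the blocks and conjugating back gives the entries of e^{tA} as shown above.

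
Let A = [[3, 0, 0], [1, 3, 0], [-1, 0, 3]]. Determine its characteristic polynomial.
χ_A(x) = (x - 3)^3

xI - A = [[x - 3, 0, 0], [-1, x - 3, 0], [1, 0, x - 3]].

Expanding det(xI - A) along the first row:
det(xI - A) = + (x - 3)·det([[x - 3, 0], [0, x - 3]]) - (0)·det([[-1, 0], [1, x - 3]]) + (0)·det([[-1, x - 3], [1, 0]]).

Evaluating gives χ_A(x) = x^3 - 9x^2 + 27x - 27 = (x - 3)^3.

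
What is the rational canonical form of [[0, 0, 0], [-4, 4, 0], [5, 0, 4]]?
The invariant factors of A (the non-unit diagonal entries of the Smith normal form of xI - A over ℚ[x]) are x - 4, x(x - 4), each dividing the next. The characteristic polynomial is their product, x(x - 4)^2.

The rational canonical form is the block-diagonal matrix of companion matrices C(f_i):
R = [[4, 0, 0], [0, 0, 0], [0, 1, 4]].

R = [[4, 0, 0], [0, 0, 0], [0, 1, 4]]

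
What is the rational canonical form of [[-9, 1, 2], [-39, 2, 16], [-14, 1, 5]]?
R = [[0, 0, 3], [1, 0, 2], [0, 1, -2]]

The invariant factors of A (the non-unit diagonal entries of the Smith normal form of xI - A over ℚ[x]) are (x + 1)(x^2 + x - 3), each dividing the next. The characteristic polynomial is their product, (x + 1)(x^2 + x - 3).

The rational canonical form is the block-diagonal matrix of companion matrices C(f_i):
R = [[0, 0, 3], [1, 0, 2], [0, 1, -2]].

Note the characteristic polynomial does not split into linear factors over ℚ, so A has no Jordan form over ℚ; the rational canonical form exists over any field.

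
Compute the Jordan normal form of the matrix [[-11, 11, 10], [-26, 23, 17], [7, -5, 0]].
The characteristic polynomial is det(xI - A) = (x - 4)^3, so the eigenvalues are 4 (algebraic multiplicity 3).

For λ = 4: rank(A - 4I) = 2, rank((A - 4I)^2) = 1, rank((A - 4I)^3) = 0. The eigenspace has dimension 3 - 2 = 1, so there is 1 Jordan block; the rank sequence gives block sizes [3].

Assembling the blocks gives the Jordan form J above.

J = [[4, 1, 0], [0, 4, 1], [0, 0, 4]]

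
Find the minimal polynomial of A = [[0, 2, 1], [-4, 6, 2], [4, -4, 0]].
The characteristic polynomial factors as (x - 2)^3. The minimal polynomial is ∏(x - λ)^{k_λ} where k_λ is the size of the largest Jordan block at λ.

For λ = 2: rank(A - 2I) = 1, and the largest Jordan block has size 2 (the smallest k with rank((A - 2I)^k) = rank((A - 2I)^(k+1))).

So m_A(x) = (x - 2)^2.

m_A(x) = (x - 2)^2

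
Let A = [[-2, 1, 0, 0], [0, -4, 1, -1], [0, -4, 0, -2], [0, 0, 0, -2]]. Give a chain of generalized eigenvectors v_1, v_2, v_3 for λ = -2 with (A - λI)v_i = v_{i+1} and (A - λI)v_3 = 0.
v_1 = [[-4, 0, -1, -2]]^T, v_2 = [[0, 1, 2, 0]]^T, v_3 = [[1, 0, 0, 0]]^T

We seek v_1 ∈ ker((A + 2I)^3) \ ker((A + 2I)^2), then set v_{i+1} = (A + 2I) v_i.

One such chain is v_1 = [[-4, 0, -1, -2]]^T, v_2 = [[0, 1, 2, 0]]^T, v_3 = [[1, 0, 0, 0]]^T. Check: (A + 2I) v_3 = [[0, 0, 0, 0]]^T = 0.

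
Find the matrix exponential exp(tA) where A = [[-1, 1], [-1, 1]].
e^{tA} = [[1 - t, t], [-t, t + 1]]

A has Jordan form J = [[0, 1], [0, 0]] with A = PJP^{-1}, so e^{tA} = P e^{tJ} P^{-1}.

For a Jordan block J_k(λ), e^{tJ_k(λ)} = e^{λt} · (I + tN + t^2 N^2/2! + ... + t^{k-1} N^{k-1}/(k-1)!) where N is the nilpotent superdiagonal part.

Assembling the blocks and conjugating back gives the entries of e^{tA} as shown above.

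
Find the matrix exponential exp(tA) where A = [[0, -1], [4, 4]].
e^{tA} = [[(1 - 2*t)*e^{2*t}, -t*e^{2*t}], [4*t*e^{2*t}, (2*t + 1)*e^{2*t}]]

A has Jordan form J = [[2, 1], [0, 2]] with A = PJP^{-1}, so e^{tA} = P e^{tJ} P^{-1}.

For a Jordan block J_k(λ), e^{tJ_k(λ)} = e^{λt} · (I + tN + t^2 N^2/2! + ... + t^{k-1} N^{k-1}/(k-1)!) where N is the nilpotent superdiagonal part.

Assembling the blocks and conjugating back gives the entries of e^{tA} as shown above.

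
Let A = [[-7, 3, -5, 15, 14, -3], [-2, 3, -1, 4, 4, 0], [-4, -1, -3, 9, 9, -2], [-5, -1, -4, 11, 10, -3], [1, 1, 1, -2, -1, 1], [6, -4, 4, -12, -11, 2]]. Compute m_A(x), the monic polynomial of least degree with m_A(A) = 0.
m_A(x) = x(x - 1)^3

The characteristic polynomial factors as x(x - 1)^5. The minimal polynomial is ∏(x - λ)^{k_λ} where k_λ is the size of the largest Jordan block at λ.

For λ = 0: rank(A) = 5, and the largest Jordan block has size 1 (the smallest k with rank(A^k) = rank(A^(k+1))).
For λ = 1: rank(A - I) = 4, and the largest Jordan block has size 3 (the smallest k with rank((A - I)^k) = rank((A - I)^(k+1))).

So m_A(x) = x(x - 1)^3.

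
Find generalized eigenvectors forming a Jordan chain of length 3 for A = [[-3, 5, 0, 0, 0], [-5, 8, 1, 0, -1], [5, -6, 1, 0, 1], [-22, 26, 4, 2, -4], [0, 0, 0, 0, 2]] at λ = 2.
v_1 = [[0, 0, 1, -2, 0]]^T, v_2 = [[0, 1, -1, 4, 0]]^T, v_3 = [[5, 5, -5, 22, 0]]^T

We seek v_1 ∈ ker((A - 2I)^3) \ ker((A - 2I)^2), then set v_{i+1} = (A - 2I) v_i.

One such chain is v_1 = [[0, 0, 1, -2, 0]]^T, v_2 = [[0, 1, -1, 4, 0]]^T, v_3 = [[5, 5, -5, 22, 0]]^T. Check: (A - 2I) v_3 = [[0, 0, 0, 0, 0]]^T = 0.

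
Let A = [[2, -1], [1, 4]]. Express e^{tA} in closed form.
e^{tA} = [[(1 - t)*e^{3*t}, -t*e^{3*t}], [t*e^{3*t}, (t + 1)*e^{3*t}]]

A has Jordan form J = [[3, 1], [0, 3]] with A = PJP^{-1}, so e^{tA} = P e^{tJ} P^{-1}.

For a Jordan block J_k(λ), e^{tJ_k(λ)} = e^{λt} · (I + tN + t^2 N^2/2! + ... + t^{k-1} N^{k-1}/(k-1)!) where N is the nilpotent superdiagonal part.

Assembling the blocks and conjugating back gives the entries of e^{tA} as shown above.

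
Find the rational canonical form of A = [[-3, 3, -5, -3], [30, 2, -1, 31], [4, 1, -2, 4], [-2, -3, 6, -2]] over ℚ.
The invariant factors of A (the non-unit diagonal entries of the Smith normal form of xI - A over ℚ[x]) are (x + 5)(x^3 - 4x - 2), each dividing the next. The characteristic polynomial is their product, (x + 5)(x^3 - 4x - 2).

The rational canonical form is the block-diagonal matrix of companion matrices C(f_i):
R = [[0, 0, 0, 10], [1, 0, 0, 22], [0, 1, 0, 4], [0, 0, 1, -5]].

Note the characteristic polynomial does not split into linear factors over ℚ, so A has no Jordan form over ℚ; the rational canonical form exists over any field.

R = [[0, 0, 0, 10], [1, 0, 0, 22], [0, 1, 0, 4], [0, 0, 1, -5]]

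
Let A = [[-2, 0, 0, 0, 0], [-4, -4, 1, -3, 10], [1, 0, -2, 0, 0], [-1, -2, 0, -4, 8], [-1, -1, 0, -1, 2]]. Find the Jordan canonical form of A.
The characteristic polynomial is det(xI - A) = (x + 2)^5, so the eigenvalues are -2 (algebraic multiplicity 5).

For λ = -2: rank(A + 2I) = 3, rank((A + 2I)^2) = 1, rank((A + 2I)^3) = 0. The eigenspace has dimension 5 - 3 = 2, so there are 2 Jordan blocks; the rank sequence gives block sizes [3, 2].

Assembling the blocks gives the Jordan form J above.

J = [[-2, 1, 0, 0, 0], [0, -2, 1, 0, 0], [0, 0, -2, 0, 0], [0, 0, 0, -2, 1], [0, 0, 0, 0, -2]]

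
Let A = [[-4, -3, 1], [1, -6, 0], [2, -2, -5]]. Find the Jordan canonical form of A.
J = [[-5, 1, 0], [0, -5, 1], [0, 0, -5]]

The characteristic polynomial is det(xI - A) = (x + 5)^3, so the eigenvalues are -5 (algebraic multiplicity 3).

For λ = -5: rank(A + 5I) = 2, rank((A + 5I)^2) = 1, rank((A + 5I)^3) = 0. The eigenspace has dimension 3 - 2 = 1, so there is 1 Jordan block; the rank sequence gives block sizes [3].

Assembling the blocks gives the Jordan form J above.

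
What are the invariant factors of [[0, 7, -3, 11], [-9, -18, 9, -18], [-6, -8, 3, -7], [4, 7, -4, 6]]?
The Jordan structure of A has elementary divisors (x + 3)^3, x. Arranging the block sizes at each eigenvalue in decreasing order and taking row products gives the invariant factors.

Invariant factors (smallest first, each dividing the next): x(x + 3)^3.

Check: the last factor x(x + 3)^3 is the minimal polynomial, and the product x(x + 3)^3 is the characteristic polynomial.

x(x + 3)^3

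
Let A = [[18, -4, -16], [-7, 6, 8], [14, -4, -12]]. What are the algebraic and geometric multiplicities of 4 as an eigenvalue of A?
The characteristic polynomial is (x - 4)^3, so the factor x - 4 appears with exponent 3: the algebraic multiplicity is 3.

rank(A - 4I) = 1, so the eigenspace has dimension 3 - 1 = 2: the geometric multiplicity is 2.

Since 2 < 3, A is not diagonalizable.

algebraic multiplicity 3, geometric multiplicity 2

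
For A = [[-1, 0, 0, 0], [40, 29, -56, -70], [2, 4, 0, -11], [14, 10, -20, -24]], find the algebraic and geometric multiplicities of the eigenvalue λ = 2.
The characteristic polynomial is (x - 2)^2(x - 1)(x + 1), so the factor x - 2 appears with exponent 2: the algebraic multiplicity is 2.

rank(A - 2I) = 3, so the eigenspace has dimension 4 - 3 = 1: the geometric multiplicity is 1.

Since 1 < 2, A is not diagonalizable.

algebraic multiplicity 2, geometric multiplicity 1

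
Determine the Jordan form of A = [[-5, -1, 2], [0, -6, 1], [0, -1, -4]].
The characteristic polynomial is det(xI - A) = (x + 5)^3, so the eigenvalues are -5 (algebraic multiplicity 3).

For λ = -5: rank(A + 5I) = 2, rank((A + 5I)^2) = 1, rank((A + 5I)^3) = 0. The eigenspace has dimension 3 - 2 = 1, so there is 1 Jordan block; the rank sequence gives block sizes [3].

Assembling the blocks gives the Jordan form J above.

J = [[-5, 1, 0], [0, -5, 1], [0, 0, -5]]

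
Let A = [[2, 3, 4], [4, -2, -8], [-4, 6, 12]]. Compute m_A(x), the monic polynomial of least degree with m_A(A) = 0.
m_A(x) = (x - 4)^2

The characteristic polynomial factors as (x - 4)^3. The minimal polynomial is ∏(x - λ)^{k_λ} where k_λ is the size of the largest Jordan block at λ.

For λ = 4: rank(A - 4I) = 1, and the largest Jordan block has size 2 (the smallest k with rank((A - 4I)^k) = rank((A - 4I)^(k+1))).

So m_A(x) = (x - 4)^2.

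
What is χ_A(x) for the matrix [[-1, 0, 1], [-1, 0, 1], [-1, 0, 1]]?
χ_A(x) = x^3

xI - A = [[x + 1, 0, -1], [1, x, -1], [1, 0, x - 1]].

Expanding det(xI - A) along the first row:
det(xI - A) = + (x + 1)·det([[x, -1], [0, x - 1]]) - (0)·det([[1, -1], [1, x - 1]]) + (-1)·det([[1, x], [1, 0]]).

Evaluating gives χ_A(x) = x^3.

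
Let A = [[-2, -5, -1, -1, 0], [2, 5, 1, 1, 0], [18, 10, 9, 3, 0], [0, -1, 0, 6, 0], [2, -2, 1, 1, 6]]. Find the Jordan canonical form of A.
The characteristic polynomial is det(xI - A) = x(x - 6)^4, so the eigenvalues are 0 (algebraic multiplicity 1), 6 (algebraic multiplicity 4).

For λ = 0: algebraic multiplicity 1 gives one 1×1 block.

For λ = 6: rank(A - 6I) = 3, rank((A - 6I)^2) = 2, rank((A - 6I)^3) = 1. The eigenspace has dimension 5 - 3 = 2, so there are 2 Jordan blocks; the rank sequence gives block sizes [3, 1].

Assembling the blocks gives the Jordan form J above.

J = [[0, 0, 0, 0, 0], [0, 6, 1, 0, 0], [0, 0, 6, 1, 0], [0, 0, 0, 6, 0], [0, 0, 0, 0, 6]]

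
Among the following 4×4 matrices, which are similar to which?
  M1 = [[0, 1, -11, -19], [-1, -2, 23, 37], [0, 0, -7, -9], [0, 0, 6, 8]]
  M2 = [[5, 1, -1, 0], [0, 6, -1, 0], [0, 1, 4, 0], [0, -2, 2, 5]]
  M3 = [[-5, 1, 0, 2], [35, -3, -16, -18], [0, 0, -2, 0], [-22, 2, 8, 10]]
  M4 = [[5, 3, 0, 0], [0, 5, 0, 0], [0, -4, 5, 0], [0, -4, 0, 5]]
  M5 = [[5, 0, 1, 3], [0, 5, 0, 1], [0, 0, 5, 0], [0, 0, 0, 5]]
Characteristic polynomials: χ_{M1} = (x - 2)(x + 1)^3, χ_{M2} = (x - 5)^4, χ_{M3} = (x - 6)(x + 2)^3, χ_{M4} = (x - 5)^4, χ_{M5} = (x - 5)^4.

{M1}: invariant factors x + 1, (x - 2)(x + 1)^2.

{M2, M4}: invariant factors x - 5, x - 5, (x - 5)^2.

{M3}: invariant factors x + 2, (x - 6)(x + 2)^2.

{M5}: invariant factors (x - 5)^2, (x - 5)^2.

Matrices are similar if and only if their invariant-factor lists agree; the partition into similarity classes is {M1}, {M2, M4}, {M3}, {M5}.

4 classes: {M1}, {M2, M4}, {M3}, {M5}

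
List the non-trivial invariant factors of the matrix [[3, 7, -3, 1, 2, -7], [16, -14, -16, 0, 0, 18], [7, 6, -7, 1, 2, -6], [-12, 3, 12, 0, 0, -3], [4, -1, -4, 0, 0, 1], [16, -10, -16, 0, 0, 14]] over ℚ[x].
x, x^2(x - 4)(x + 4)^2

The Jordan structure of A has elementary divisors (x + 4)^2, x^2, x, (x - 4). Arranging the block sizes at each eigenvalue in decreasing order and taking row products gives the invariant factors.

Invariant factors (smallest first, each dividing the next): x, x^2(x - 4)(x + 4)^2.

Check: the last factor x^2(x - 4)(x + 4)^2 is the minimal polynomial, and the product x^3(x - 4)(x + 4)^2 is the characteristic polynomial.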